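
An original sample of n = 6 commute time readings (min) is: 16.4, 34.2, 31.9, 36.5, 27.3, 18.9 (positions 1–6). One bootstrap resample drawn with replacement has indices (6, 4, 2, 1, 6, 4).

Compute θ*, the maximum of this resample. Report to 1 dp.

θ* = 36.5

Resample values: 18.9, 36.5, 34.2, 16.4, 18.9, 36.5.
Maximum = 36.5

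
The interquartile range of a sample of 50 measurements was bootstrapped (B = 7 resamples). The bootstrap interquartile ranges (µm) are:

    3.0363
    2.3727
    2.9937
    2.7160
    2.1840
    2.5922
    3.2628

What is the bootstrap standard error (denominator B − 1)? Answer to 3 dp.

Bootstrap SE is the standard deviation of the 7 replicate interquartile ranges.
Mean of replicates: (3.0363 + 2.3727 + 2.9937 + 2.7160 + 2.1840 + 2.5922 + 3.2628) / 7 = 19.15770 / 7 = 2.73681
Sum of squared deviations: (+0.29949)² + (−0.36411)² + (+0.25689)² + (−0.02081)² + (−0.55281)² + (−0.14461)² + (+0.52599)² = 0.89187
Variance = 0.89187 / 6 = 0.14865
SE* = √0.14865

SE* = 0.386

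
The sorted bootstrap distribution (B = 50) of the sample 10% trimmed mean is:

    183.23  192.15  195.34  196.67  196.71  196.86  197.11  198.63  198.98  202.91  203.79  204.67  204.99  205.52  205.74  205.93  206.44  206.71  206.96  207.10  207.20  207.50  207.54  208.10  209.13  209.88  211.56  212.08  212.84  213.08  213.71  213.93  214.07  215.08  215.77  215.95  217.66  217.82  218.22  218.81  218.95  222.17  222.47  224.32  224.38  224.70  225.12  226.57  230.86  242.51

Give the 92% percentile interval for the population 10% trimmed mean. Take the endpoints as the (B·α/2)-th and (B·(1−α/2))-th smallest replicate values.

(192.15, 226.57)

α = 0.08; lower rank = 50 × 0.040 = 2; upper rank = 50 × 0.960 = 48.
The 2nd smallest replicate is 192.15; the 48th is 226.57.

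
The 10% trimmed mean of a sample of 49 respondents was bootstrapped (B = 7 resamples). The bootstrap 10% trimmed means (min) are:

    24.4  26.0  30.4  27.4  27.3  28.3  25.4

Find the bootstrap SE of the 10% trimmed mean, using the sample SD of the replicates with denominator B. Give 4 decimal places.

Bootstrap SE is the standard deviation of the 7 replicate 10% trimmed means.
Mean of replicates: (24.4 + 26.0 + 30.4 + 27.4 + 27.3 + 28.3 + 25.4) / 7 = 189.20000 / 7 = 27.02857
Sum of squared deviations: (−2.62857)² + (−1.02857)² + (+3.37143)² + (+0.37143)² + (+0.27143)² + (+1.27143)² + (−1.62857)² = 23.81429
Variance = 23.81429 / 7 = 3.40204
SE* = √3.40204

SE* = 1.8445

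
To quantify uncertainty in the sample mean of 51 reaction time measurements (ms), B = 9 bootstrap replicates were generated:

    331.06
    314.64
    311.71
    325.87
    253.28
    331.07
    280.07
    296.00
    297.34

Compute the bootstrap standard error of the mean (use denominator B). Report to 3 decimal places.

SE* = 24.419

Bootstrap SE is the standard deviation of the 9 replicate means.
Mean of replicates: (331.06 + 314.64 + 311.71 + 325.87 + 253.28 + 331.07 + 280.07 + 296.00 + 297.34) / 9 = 2741.0400 / 9 = 304.5600
Sum of squared deviations: (+26.5000)² + (+10.0800)² + (+7.1500)² + (+21.3100)² + (−51.2800)² + (+26.5100)² + (−24.4900)² + (−8.5600)² + (−7.2200)² = 5366.6756
Variance = 5366.6756 / 9 = 596.2973
SE* = √596.2973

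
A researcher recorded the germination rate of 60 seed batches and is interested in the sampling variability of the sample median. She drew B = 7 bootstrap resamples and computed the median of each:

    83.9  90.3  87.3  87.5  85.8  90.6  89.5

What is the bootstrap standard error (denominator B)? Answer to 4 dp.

SE* = 2.2840

Bootstrap SE is the standard deviation of the 7 replicate medians.
Mean of replicates: (83.9 + 90.3 + 87.3 + 87.5 + 85.8 + 90.6 + 89.5) / 7 = 614.90000 / 7 = 87.84286
Sum of squared deviations: (−3.94286)² + (+2.45714)² + (−0.54286)² + (−0.34286)² + (−2.04286)² + (+2.75714)² + (+1.65714)² = 36.51714
Variance = 36.51714 / 7 = 5.21673
SE* = √5.21673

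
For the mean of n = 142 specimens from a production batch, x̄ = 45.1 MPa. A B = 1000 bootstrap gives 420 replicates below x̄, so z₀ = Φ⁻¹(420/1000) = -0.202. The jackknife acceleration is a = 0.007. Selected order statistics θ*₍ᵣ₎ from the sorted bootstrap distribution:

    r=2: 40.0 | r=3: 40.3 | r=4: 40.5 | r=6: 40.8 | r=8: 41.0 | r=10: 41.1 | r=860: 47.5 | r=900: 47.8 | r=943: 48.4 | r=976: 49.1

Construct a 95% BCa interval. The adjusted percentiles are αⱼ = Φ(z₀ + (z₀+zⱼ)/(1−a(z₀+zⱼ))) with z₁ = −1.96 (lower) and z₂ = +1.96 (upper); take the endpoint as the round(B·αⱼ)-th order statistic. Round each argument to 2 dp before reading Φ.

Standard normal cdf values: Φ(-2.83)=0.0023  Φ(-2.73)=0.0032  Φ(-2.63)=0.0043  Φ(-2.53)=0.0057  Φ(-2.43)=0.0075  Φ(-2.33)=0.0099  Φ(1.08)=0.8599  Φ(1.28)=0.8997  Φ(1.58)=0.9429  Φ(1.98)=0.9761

(41.1, 48.4)

Lower: z₀ + z₁ = -0.202 + (-1.960) = -2.162; 1 − a(z₀+z₁) = 1 − (0.007)(-2.162) = 1.0151; argument = -0.202 + (-2.162)/1.0151 = -2.3318 → -2.33.
α₁ = Φ(-2.33) = 0.0099; rank = round(1000 × 0.0099) = 10; θ*₍10₎ = 41.1.
Upper: z₀ + z₂ = 1.758; 1 − a(z₀+z₂) = 0.9877; argument = 1.5779 → 1.58; α₂ = 0.9429; rank = 943; θ*₍943₎ = 48.4.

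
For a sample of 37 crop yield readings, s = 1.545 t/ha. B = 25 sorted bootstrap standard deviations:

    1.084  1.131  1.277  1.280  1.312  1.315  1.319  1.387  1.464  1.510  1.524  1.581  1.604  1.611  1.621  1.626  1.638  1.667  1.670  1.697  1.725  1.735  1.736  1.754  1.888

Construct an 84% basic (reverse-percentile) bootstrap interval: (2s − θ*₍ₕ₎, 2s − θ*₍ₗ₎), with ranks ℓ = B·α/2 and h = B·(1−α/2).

(1.354, 1.959)

Percentile endpoints at ranks 2 and 23: θ*₍2₎ = 1.131, θ*₍23₎ = 1.736.
Basic interval reflects these around s:
  lower = 2 × 1.545 − 1.736 = 1.354
  upper = 2 × 1.545 − 1.131 = 1.959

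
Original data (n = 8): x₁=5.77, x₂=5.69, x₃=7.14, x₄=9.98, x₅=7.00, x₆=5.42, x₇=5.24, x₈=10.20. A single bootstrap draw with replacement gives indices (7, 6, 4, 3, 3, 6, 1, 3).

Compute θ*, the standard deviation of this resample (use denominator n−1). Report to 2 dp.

Resample values: 5.24, 5.42, 9.98, 7.14, 7.14, 5.42, 5.77, 7.14.
Mean = 6.6562; sum of squared deviations = 17.5972
s² = 17.5972 / 7 = 2.5139
s = √2.5139 = 1.59

θ* = 1.59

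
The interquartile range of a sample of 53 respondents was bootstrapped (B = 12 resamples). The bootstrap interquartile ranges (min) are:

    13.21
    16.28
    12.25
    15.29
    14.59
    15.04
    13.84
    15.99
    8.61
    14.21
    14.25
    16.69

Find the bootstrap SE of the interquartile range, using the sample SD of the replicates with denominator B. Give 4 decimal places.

Bootstrap SE is the standard deviation of the 12 replicate interquartile ranges.
Mean of replicates: (13.21 + 16.28 + 12.25 + 15.29 + 14.59 + 15.04 + 13.84 + 15.99 + 8.61 + 14.21 + 14.25 + 16.69) / 12 = 170.25000 / 12 = 14.18750
Sum of squared deviations: (−0.97750)² + (+2.09250)² + (−1.93750)² + (+1.10250)² + (+0.40250)² + (+0.85250)² + (−0.34750)² + (+1.80250)² + (−5.57750)² + (+0.02250)² + (+0.06250)² + (+2.50250)² = 51.93743
Variance = 51.93743 / 12 = 4.32812
SE* = √4.32812

SE* = 2.0804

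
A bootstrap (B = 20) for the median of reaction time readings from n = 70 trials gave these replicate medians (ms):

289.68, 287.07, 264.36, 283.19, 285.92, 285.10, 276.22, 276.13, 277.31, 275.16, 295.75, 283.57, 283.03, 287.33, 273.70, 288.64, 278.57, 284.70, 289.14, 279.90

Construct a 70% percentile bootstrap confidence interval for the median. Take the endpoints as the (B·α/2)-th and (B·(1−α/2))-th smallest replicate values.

Sorted replicates: 264.36, 273.70, 275.16, 276.13, 276.22, 277.31, 278.57, 279.90, 283.03, 283.19, 283.57, 284.70, 285.10, 285.92, 287.07, 287.33, 288.64, 289.14, 289.68, 295.75
α = 0.30; lower rank = 20 × 0.150 = 3; upper rank = 20 × 0.850 = 17.
The 3rd smallest replicate is 275.16; the 17th is 288.64.

(275.16, 288.64)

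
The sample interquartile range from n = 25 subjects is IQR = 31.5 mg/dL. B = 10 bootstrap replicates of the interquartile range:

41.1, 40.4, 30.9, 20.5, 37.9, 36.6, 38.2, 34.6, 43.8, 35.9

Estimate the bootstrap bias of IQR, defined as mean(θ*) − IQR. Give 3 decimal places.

mean(θ*) = (41.1 + 40.4 + 30.9 + 20.5 + 37.9 + 36.6 + 38.2 + 34.6 + 43.8 + 35.9) / 10 = 35.9900
bias = 35.9900 − 31.5

bias = +4.490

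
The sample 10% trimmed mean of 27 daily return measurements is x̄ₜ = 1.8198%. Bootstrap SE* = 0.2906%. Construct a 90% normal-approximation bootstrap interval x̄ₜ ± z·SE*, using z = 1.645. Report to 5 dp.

Margin = 1.645 × 0.2906 = 0.478037
Interval: 1.8198 ± 0.478037

(1.34176, 2.29784)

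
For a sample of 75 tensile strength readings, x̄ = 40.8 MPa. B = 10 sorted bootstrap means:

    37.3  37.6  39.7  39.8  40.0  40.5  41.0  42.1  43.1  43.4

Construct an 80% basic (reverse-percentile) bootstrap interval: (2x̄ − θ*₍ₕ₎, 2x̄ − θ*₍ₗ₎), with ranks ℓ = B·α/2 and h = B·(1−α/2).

(38.5, 44.3)

Percentile endpoints at ranks 1 and 9: θ*₍1₎ = 37.3, θ*₍9₎ = 43.1.
Basic interval reflects these around x̄:
  lower = 2 × 40.8 − 43.1 = 38.5
  upper = 2 × 40.8 − 37.3 = 44.3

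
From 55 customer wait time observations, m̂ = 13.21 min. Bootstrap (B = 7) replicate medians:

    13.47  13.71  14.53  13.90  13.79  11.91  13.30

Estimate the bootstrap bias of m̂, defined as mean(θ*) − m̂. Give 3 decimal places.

bias = +0.306

mean(θ*) = (13.47 + 13.71 + 14.53 + 13.90 + 13.79 + 11.91 + 13.30) / 7 = 13.5157
bias = 13.5157 − 13.21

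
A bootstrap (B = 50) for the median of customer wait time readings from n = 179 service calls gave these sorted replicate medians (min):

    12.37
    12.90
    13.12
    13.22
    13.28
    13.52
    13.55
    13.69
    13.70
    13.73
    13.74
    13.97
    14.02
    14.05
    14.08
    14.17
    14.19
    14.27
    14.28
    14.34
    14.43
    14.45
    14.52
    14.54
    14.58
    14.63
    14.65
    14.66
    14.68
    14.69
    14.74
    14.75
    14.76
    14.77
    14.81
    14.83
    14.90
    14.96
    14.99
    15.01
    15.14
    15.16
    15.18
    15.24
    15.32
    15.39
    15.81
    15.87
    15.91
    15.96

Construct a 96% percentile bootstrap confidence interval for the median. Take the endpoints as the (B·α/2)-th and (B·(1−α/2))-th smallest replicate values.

(12.37, 15.91)

α = 0.04; lower rank = 50 × 0.020 = 1; upper rank = 50 × 0.980 = 49.
The 1st smallest replicate is 12.37; the 49th is 15.91.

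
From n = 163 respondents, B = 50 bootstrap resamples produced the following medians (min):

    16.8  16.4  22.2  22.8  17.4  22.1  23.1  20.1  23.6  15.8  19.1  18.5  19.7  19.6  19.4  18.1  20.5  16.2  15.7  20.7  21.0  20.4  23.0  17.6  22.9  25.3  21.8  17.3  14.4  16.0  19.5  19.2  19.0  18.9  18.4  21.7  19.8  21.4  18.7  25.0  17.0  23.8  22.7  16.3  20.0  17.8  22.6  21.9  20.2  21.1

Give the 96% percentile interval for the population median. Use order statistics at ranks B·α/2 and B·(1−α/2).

(14.4, 25.0)

Sorted replicates: 14.4, 15.7, 15.8, 16.0, 16.2, 16.3, 16.4, 16.8, 17.0, 17.3, 17.4, 17.6, 17.8, 18.1, 18.4, 18.5, 18.7, 18.9, 19.0, 19.1, 19.2, 19.4, 19.5, 19.6, 19.7, 19.8, 20.0, 20.1, 20.2, 20.4, 20.5, 20.7, 21.0, 21.1, 21.4, 21.7, 21.8, 21.9, 22.1, 22.2, 22.6, 22.7, 22.8, 22.9, 23.0, 23.1, 23.6, 23.8, 25.0, 25.3
α = 0.04; lower rank = 50 × 0.020 = 1; upper rank = 50 × 0.980 = 49.
The 1st smallest replicate is 14.4; the 49th is 25.0.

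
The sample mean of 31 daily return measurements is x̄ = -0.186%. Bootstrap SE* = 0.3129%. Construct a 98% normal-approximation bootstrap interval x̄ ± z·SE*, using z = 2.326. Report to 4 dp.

(-0.9138, 0.5418)

Margin = 2.326 × 0.3129 = 0.72781
Interval: -0.186 ± 0.72781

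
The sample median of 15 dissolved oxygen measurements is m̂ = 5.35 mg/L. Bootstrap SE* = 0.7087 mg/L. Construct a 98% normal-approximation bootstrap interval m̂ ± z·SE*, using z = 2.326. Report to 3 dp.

Margin = 2.326 × 0.7087 = 1.6484
Interval: 5.35 ± 1.6484

(3.702, 6.998)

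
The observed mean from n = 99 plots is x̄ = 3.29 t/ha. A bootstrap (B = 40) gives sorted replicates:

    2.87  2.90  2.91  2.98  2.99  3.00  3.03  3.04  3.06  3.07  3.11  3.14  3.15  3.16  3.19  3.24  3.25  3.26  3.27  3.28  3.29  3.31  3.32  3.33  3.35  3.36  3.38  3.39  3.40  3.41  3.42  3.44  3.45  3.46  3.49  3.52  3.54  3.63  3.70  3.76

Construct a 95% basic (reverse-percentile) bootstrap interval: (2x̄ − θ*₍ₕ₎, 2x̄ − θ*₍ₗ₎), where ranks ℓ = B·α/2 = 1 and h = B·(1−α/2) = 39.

Percentile endpoints at ranks 1 and 39: θ*₍1₎ = 2.87, θ*₍39₎ = 3.70.
Basic interval reflects these around x̄:
  lower = 2 × 3.29 − 3.70 = 2.88
  upper = 2 × 3.29 − 2.87 = 3.71

(2.88, 3.71)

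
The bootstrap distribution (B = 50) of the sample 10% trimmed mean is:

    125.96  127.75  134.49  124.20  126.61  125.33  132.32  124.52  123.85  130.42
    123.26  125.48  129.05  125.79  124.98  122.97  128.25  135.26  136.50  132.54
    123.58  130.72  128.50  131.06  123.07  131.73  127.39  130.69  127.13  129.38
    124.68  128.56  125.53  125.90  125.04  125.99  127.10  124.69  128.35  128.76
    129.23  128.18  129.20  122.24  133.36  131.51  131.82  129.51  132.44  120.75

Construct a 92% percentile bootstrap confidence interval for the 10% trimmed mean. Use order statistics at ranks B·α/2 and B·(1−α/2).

(122.24, 134.49)

Sorted replicates: 120.75, 122.24, 122.97, 123.07, 123.26, 123.58, 123.85, 124.20, 124.52, 124.68, 124.69, 124.98, 125.04, 125.33, 125.48, 125.53, 125.79, 125.90, 125.96, 125.99, 126.61, 127.10, 127.13, 127.39, 127.75, 128.18, 128.25, 128.35, 128.50, 128.56, 128.76, 129.05, 129.20, 129.23, 129.38, 129.51, 130.42, 130.69, 130.72, 131.06, 131.51, 131.73, 131.82, 132.32, 132.44, 132.54, 133.36, 134.49, 135.26, 136.50
α = 0.08; lower rank = 50 × 0.040 = 2; upper rank = 50 × 0.960 = 48.
The 2nd smallest replicate is 122.24; the 48th is 134.49.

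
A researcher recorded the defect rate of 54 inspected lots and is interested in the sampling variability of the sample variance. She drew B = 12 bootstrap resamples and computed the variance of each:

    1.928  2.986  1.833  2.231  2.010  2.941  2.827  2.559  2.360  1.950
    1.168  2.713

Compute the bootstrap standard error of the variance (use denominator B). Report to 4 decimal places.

Bootstrap SE is the standard deviation of the 12 replicate variances.
Mean of replicates: (1.928 + 2.986 + 1.833 + 2.231 + 2.010 + 2.941 + 2.827 + 2.559 + 2.360 + 1.950 + 1.168 + 2.713) / 12 = 27.50600 / 12 = 2.29217
Sum of squared deviations: (−0.36417)² + (+0.69383)² + (−0.45917)² + (−0.06117)² + (−0.28217)² + (+0.64883)² + (+0.53483)² + (+0.26683)² + (+0.06783)² + (−0.34217)² + (−1.12417)² + (+0.42083)² = 3.24898
Variance = 3.24898 / 12 = 0.27075
SE* = √0.27075

SE* = 0.5203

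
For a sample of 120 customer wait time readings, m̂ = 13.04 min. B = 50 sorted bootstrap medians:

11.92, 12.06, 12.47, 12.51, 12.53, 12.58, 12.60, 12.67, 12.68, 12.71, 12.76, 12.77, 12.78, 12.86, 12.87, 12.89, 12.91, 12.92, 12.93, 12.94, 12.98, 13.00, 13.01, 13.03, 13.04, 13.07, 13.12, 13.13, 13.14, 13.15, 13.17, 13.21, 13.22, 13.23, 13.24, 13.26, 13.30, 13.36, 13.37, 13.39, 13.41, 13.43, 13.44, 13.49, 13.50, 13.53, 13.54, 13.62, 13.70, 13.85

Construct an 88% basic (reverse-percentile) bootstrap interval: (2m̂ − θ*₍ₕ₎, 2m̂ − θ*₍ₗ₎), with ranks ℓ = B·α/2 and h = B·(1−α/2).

Percentile endpoints at ranks 3 and 47: θ*₍3₎ = 12.47, θ*₍47₎ = 13.54.
Basic interval reflects these around m̂:
  lower = 2 × 13.04 − 13.54 = 12.54
  upper = 2 × 13.04 − 12.47 = 13.61

(12.54, 13.61)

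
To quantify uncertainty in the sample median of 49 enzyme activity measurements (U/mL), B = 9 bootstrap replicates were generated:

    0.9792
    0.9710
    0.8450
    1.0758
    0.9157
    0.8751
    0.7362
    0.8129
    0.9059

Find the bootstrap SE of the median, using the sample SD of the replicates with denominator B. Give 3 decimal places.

Bootstrap SE is the standard deviation of the 9 replicate medians.
Mean of replicates: (0.9792 + 0.9710 + 0.8450 + 1.0758 + 0.9157 + 0.8751 + 0.7362 + 0.8129 + 0.9059) / 9 = 8.11680 / 9 = 0.90187
Sum of squared deviations: (+0.07733)² + (+0.06913)² + (−0.05687)² + (+0.17393)² + (+0.01383)² + (−0.02677)² + (−0.16567)² + (−0.08897)² + (+0.00403)² = 0.08053
Variance = 0.08053 / 9 = 0.00895
SE* = √0.00895

SE* = 0.095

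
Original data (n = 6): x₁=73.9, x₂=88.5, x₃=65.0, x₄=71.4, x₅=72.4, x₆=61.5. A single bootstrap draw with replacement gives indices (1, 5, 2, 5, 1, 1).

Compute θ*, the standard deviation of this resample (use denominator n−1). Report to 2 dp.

Resample values: 73.9, 72.4, 88.5, 72.4, 73.9, 73.9.
Mean = 75.8333; sum of squared deviations = 195.2333
s² = 195.2333 / 5 = 39.0467
s = √39.0467 = 6.25

θ* = 6.25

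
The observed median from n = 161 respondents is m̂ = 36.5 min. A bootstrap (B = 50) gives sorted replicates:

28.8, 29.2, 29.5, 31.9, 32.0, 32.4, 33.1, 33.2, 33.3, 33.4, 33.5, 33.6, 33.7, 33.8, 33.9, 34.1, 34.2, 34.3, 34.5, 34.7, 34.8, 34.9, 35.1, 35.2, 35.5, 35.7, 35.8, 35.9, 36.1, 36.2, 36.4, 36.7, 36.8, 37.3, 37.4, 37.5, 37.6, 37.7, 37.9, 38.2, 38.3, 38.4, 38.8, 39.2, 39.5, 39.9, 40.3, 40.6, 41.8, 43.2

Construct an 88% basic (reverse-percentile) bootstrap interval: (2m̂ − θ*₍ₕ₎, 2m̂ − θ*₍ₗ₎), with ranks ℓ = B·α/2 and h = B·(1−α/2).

Percentile endpoints at ranks 3 and 47: θ*₍3₎ = 29.5, θ*₍47₎ = 40.3.
Basic interval reflects these around m̂:
  lower = 2 × 36.5 − 40.3 = 32.7
  upper = 2 × 36.5 − 29.5 = 43.5

(32.7, 43.5)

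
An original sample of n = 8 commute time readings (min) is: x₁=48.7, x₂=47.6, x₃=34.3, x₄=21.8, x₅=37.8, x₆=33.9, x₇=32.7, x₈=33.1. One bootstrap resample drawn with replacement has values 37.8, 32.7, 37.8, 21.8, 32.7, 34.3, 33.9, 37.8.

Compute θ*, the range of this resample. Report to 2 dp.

Range = 37.8 − 21.8 = 16.00

θ* = 16.00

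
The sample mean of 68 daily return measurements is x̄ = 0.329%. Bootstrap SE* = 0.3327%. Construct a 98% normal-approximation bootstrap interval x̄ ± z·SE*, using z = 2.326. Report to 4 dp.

Margin = 2.326 × 0.3327 = 0.77386
Interval: 0.329 ± 0.77386

(-0.4449, 1.1029)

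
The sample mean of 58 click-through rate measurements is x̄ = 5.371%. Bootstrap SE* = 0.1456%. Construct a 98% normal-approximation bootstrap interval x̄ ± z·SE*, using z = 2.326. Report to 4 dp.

Margin = 2.326 × 0.1456 = 0.33867
Interval: 5.371 ± 0.33867

(5.0323, 5.7097)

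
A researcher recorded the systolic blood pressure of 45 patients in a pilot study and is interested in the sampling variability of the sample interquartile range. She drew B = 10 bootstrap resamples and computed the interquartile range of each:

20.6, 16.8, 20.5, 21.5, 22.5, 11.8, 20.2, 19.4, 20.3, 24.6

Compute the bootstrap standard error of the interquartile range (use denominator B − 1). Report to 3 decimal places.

SE* = 3.463

Bootstrap SE is the standard deviation of the 10 replicate interquartile ranges.
Mean of replicates: (20.6 + 16.8 + 20.5 + 21.5 + 22.5 + 11.8 + 20.2 + 19.4 + 20.3 + 24.6) / 10 = 198.2000 / 10 = 19.8200
Sum of squared deviations: (+0.7800)² + (−3.0200)² + (+0.6800)² + (+1.6800)² + (+2.6800)² + (−8.0200)² + (+0.3800)² + (−0.4200)² + (+0.4800)² + (+4.7800)² = 107.9160
Variance = 107.9160 / 9 = 11.9907
SE* = √11.9907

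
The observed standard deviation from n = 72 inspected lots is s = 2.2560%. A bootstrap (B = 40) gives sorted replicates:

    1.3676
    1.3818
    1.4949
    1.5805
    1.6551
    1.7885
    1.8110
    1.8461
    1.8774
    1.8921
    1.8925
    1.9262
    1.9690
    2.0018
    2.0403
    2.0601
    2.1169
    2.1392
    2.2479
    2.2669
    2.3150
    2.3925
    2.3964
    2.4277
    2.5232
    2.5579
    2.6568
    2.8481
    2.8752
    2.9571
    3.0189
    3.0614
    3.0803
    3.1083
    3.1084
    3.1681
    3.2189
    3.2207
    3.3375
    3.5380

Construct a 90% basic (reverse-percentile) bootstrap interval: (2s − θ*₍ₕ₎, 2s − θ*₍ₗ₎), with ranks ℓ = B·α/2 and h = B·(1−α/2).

Percentile endpoints at ranks 2 and 38: θ*₍2₎ = 1.3818, θ*₍38₎ = 3.2207.
Basic interval reflects these around s:
  lower = 2 × 2.2560 − 3.2207 = 1.2913
  upper = 2 × 2.2560 − 1.3818 = 3.1302

(1.2913, 3.1302)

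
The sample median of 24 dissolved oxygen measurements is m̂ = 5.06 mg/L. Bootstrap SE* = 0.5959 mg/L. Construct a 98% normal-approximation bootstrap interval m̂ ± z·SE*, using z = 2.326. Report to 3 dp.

Margin = 2.326 × 0.5959 = 1.3861
Interval: 5.06 ± 1.3861

(3.674, 6.446)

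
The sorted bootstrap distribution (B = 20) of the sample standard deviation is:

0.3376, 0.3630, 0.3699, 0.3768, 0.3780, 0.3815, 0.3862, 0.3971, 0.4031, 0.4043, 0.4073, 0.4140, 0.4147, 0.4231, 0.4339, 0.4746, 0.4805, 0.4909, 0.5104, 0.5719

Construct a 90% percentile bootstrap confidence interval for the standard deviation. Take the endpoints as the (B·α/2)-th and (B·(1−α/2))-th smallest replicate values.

(0.3376, 0.5104)

α = 0.10; lower rank = 20 × 0.050 = 1; upper rank = 20 × 0.950 = 19.
The 1st smallest replicate is 0.3376; the 19th is 0.5104.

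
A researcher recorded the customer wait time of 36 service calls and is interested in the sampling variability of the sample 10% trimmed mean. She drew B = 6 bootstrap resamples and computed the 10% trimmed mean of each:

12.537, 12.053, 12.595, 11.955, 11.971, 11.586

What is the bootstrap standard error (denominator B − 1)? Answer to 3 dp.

Bootstrap SE is the standard deviation of the 6 replicate 10% trimmed means.
Mean of replicates: (12.537 + 12.053 + 12.595 + 11.955 + 11.971 + 11.586) / 6 = 72.6970 / 6 = 12.1162
Sum of squared deviations: (+0.4208)² + (−0.0632)² + (+0.4788)² + (−0.1612)² + (−0.1452)² + (−0.5302)² = 0.7385
Variance = 0.7385 / 5 = 0.1477
SE* = √0.1477

SE* = 0.384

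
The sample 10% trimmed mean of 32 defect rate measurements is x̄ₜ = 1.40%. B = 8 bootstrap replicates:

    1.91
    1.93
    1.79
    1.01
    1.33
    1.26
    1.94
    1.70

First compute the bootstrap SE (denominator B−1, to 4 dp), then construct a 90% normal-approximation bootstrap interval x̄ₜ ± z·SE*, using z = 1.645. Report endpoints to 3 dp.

Mean of replicates = 1.6087; sum of squared deviations = 0.9027; SE* = √(0.9027/7) = 0.3591
Margin = 1.645 × 0.3591 = 0.5907
Interval: 1.40 ± 0.5907

(0.809, 1.991)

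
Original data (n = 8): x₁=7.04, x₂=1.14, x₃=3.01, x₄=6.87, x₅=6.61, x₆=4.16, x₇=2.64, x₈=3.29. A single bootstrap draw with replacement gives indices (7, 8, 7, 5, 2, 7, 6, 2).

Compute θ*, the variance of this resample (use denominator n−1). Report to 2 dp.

Resample values: 2.64, 3.29, 2.64, 6.61, 1.14, 2.64, 4.16, 1.14.
Mean = 3.0325; sum of squared deviations = 21.7614
s² = 21.7614 / 7 = 3.1088

θ* = 3.11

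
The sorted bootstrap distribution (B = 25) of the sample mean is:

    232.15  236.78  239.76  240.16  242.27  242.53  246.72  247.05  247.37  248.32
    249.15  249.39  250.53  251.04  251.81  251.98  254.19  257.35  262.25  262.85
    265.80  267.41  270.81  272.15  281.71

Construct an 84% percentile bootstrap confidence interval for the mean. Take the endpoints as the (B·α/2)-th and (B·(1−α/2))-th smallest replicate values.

α = 0.16; lower rank = 25 × 0.080 = 2; upper rank = 25 × 0.920 = 23.
The 2nd smallest replicate is 236.78; the 23rd is 270.81.

(236.78, 270.81)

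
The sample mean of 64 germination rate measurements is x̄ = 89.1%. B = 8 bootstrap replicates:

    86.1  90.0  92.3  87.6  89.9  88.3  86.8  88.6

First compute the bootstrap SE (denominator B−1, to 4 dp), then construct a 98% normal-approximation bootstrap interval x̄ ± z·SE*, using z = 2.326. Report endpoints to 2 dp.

Mean of replicates = 88.7000; sum of squared deviations = 27.8400; SE* = √(27.8400/7) = 1.9943
Margin = 2.326 × 1.9943 = 4.639
Interval: 89.1 ± 4.639

(84.46, 93.74)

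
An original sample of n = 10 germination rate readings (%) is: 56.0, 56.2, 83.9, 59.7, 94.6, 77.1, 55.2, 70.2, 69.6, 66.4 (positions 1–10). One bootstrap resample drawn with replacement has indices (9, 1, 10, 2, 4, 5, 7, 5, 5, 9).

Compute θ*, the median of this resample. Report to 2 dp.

Resample values: 69.6, 56.0, 66.4, 56.2, 59.7, 94.6, 55.2, 94.6, 94.6, 69.6.
Sorted: 55.2, 56.0, 56.2, 59.7, 66.4, 69.6, 69.6, 94.6, 94.6, 94.6
Median = average of the two middle values = 68.00

θ* = 68.00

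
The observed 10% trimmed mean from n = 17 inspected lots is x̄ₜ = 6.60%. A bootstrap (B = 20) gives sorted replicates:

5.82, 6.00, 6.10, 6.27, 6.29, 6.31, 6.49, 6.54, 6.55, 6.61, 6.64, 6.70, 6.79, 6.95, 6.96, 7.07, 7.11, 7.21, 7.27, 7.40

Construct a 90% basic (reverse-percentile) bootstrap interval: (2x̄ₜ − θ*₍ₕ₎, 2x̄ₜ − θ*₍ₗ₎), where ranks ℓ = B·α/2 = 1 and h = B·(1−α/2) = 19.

Percentile endpoints at ranks 1 and 19: θ*₍1₎ = 5.82, θ*₍19₎ = 7.27.
Basic interval reflects these around x̄ₜ:
  lower = 2 × 6.60 − 7.27 = 5.93
  upper = 2 × 6.60 − 5.82 = 7.38

(5.93, 7.38)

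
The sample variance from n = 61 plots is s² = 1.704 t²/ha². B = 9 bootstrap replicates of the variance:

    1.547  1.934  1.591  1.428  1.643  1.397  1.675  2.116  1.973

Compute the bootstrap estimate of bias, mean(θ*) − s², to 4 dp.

mean(θ*) = (1.547 + 1.934 + 1.591 + 1.428 + 1.643 + 1.397 + 1.675 + 2.116 + 1.973) / 9 = 1.70044
bias = 1.70044 − 1.704

bias = −0.0036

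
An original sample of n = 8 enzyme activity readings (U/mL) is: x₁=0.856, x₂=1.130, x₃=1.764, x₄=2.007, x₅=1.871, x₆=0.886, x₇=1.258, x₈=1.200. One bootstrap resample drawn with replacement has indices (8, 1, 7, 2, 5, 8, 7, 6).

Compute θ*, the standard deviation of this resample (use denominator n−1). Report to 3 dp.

θ* = 0.311

Resample values: 1.200, 0.856, 1.258, 1.130, 1.871, 1.200, 1.258, 0.886.
Mean = 1.2074; sum of squared deviations = 0.6784
s² = 0.6784 / 7 = 0.0969
s = √0.0969 = 0.311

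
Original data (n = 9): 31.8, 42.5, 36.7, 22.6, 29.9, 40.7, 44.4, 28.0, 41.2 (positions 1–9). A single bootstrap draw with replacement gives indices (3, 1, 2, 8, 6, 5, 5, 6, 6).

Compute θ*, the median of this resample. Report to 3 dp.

θ* = 36.700

Resample values: 36.7, 31.8, 42.5, 28.0, 40.7, 29.9, 29.9, 40.7, 40.7.
Sorted: 28.0, 29.9, 29.9, 31.8, 36.7, 40.7, 40.7, 40.7, 42.5
Median = middle value = 36.700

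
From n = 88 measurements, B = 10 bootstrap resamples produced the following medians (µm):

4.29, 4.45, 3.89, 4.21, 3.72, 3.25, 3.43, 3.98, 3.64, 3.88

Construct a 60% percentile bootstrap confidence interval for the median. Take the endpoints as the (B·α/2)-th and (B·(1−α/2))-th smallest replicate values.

Sorted replicates: 3.25, 3.43, 3.64, 3.72, 3.88, 3.89, 3.98, 4.21, 4.29, 4.45
α = 0.40; lower rank = 10 × 0.200 = 2; upper rank = 10 × 0.800 = 8.
The 2nd smallest replicate is 3.43; the 8th is 4.21.

(3.43, 4.21)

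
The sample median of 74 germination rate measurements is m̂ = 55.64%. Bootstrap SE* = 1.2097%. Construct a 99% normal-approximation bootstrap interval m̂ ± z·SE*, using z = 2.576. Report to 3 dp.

Margin = 2.576 × 1.2097 = 3.1162
Interval: 55.64 ± 3.1162

(52.524, 58.756)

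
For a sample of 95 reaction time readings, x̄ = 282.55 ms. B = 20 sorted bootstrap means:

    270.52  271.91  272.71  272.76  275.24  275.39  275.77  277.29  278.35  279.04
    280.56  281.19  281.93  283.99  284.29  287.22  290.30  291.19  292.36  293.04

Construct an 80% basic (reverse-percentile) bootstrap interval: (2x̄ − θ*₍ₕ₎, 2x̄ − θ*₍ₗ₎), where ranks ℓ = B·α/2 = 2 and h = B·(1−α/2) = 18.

(273.91, 293.19)

Percentile endpoints at ranks 2 and 18: θ*₍2₎ = 271.91, θ*₍18₎ = 291.19.
Basic interval reflects these around x̄:
  lower = 2 × 282.55 − 291.19 = 273.91
  upper = 2 × 282.55 − 271.91 = 293.19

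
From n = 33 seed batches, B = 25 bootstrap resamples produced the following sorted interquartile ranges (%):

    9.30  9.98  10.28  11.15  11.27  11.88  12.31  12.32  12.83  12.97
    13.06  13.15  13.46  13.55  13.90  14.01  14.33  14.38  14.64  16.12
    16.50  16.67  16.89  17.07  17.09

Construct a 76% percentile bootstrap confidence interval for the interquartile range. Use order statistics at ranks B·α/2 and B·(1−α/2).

(10.28, 16.67)

α = 0.24; lower rank = 25 × 0.120 = 3; upper rank = 25 × 0.880 = 22.
The 3rd smallest replicate is 10.28; the 22nd is 16.67.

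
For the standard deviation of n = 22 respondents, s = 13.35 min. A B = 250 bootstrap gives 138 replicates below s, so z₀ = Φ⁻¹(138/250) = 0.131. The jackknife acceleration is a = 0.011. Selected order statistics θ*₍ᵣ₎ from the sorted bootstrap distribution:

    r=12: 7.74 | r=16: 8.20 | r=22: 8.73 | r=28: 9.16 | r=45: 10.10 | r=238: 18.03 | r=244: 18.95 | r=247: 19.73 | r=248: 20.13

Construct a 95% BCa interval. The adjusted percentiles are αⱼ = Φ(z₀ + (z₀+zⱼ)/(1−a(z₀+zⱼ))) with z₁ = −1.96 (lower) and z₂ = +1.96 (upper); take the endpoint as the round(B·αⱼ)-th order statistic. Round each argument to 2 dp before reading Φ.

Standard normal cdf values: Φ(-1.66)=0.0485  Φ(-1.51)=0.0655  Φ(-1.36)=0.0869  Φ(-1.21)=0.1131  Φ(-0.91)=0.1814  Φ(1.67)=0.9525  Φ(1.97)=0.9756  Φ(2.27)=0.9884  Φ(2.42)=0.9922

Lower: z₀ + z₁ = 0.131 + (-1.960) = -1.829; 1 − a(z₀+z₁) = 1 − (0.011)(-1.829) = 1.0201; argument = 0.131 + (-1.829)/1.0201 = -1.6619 → -1.66.
α₁ = Φ(-1.66) = 0.0485; rank = round(250 × 0.0485) = 12; θ*₍12₎ = 7.74.
Upper: z₀ + z₂ = 2.091; 1 − a(z₀+z₂) = 0.9770; argument = 2.2712 → 2.27; α₂ = 0.9884; rank = 247; θ*₍247₎ = 19.73.

(7.74, 19.73)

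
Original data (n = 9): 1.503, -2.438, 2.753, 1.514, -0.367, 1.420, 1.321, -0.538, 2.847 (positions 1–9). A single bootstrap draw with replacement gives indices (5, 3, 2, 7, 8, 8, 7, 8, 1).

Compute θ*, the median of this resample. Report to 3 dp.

θ* = -0.367

Resample values: -0.367, 2.753, -2.438, 1.321, -0.538, -0.538, 1.321, -0.538, 1.503.
Sorted: -2.438, -0.538, -0.538, -0.538, -0.367, 1.321, 1.321, 1.503, 2.753
Median = middle value = -0.367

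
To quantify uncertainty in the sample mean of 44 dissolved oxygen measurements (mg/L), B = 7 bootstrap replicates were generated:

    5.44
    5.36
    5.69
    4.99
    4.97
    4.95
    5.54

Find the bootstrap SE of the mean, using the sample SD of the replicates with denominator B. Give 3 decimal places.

Bootstrap SE is the standard deviation of the 7 replicate means.
Mean of replicates: (5.44 + 5.36 + 5.69 + 4.99 + 4.97 + 4.95 + 5.54) / 7 = 36.9400 / 7 = 5.2771
Sum of squared deviations: (+0.1629)² + (+0.0829)² + (+0.4129)² + (−0.2871)² + (−0.3071)² + (−0.3271)² + (+0.2629)² = 0.5567
Variance = 0.5567 / 7 = 0.0795
SE* = √0.0795

SE* = 0.282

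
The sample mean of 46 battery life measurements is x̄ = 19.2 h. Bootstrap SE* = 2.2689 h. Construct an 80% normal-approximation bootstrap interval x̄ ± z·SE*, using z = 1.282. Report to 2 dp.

(16.29, 22.11)

Margin = 1.282 × 2.2689 = 2.909
Interval: 19.2 ± 2.909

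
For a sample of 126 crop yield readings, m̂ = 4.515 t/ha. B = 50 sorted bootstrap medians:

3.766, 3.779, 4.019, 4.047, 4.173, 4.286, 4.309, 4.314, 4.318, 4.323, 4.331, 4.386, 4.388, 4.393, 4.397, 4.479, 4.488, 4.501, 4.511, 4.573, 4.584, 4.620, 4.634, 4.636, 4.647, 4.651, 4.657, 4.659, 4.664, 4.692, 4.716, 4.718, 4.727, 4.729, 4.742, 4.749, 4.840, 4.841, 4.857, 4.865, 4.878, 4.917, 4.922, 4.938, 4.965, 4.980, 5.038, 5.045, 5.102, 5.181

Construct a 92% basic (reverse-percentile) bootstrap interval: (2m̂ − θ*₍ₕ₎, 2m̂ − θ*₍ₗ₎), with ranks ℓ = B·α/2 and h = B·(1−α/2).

Percentile endpoints at ranks 2 and 48: θ*₍2₎ = 3.779, θ*₍48₎ = 5.045.
Basic interval reflects these around m̂:
  lower = 2 × 4.515 − 5.045 = 3.985
  upper = 2 × 4.515 − 3.779 = 5.251

(3.985, 5.251)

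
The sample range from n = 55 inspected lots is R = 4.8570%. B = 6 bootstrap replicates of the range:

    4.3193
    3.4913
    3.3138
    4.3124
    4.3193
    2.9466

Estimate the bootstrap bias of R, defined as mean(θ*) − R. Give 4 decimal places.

mean(θ*) = (4.3193 + 3.4913 + 3.3138 + 4.3124 + 4.3193 + 2.9466) / 6 = 3.78378
bias = 3.78378 − 4.8570

bias = −1.0732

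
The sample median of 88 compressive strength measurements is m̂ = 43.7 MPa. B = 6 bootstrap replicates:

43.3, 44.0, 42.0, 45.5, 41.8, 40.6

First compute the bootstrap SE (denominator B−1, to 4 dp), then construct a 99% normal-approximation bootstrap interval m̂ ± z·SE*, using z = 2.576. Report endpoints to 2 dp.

(39.17, 48.23)

Mean of replicates = 42.8667; sum of squared deviations = 15.4333; SE* = √(15.4333/5) = 1.7569
Margin = 2.576 × 1.7569 = 4.526
Interval: 43.7 ± 4.526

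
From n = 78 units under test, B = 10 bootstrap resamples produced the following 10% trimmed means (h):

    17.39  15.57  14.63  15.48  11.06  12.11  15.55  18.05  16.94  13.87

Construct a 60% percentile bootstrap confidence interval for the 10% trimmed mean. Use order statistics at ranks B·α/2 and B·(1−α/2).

Sorted replicates: 11.06, 12.11, 13.87, 14.63, 15.48, 15.55, 15.57, 16.94, 17.39, 18.05
α = 0.40; lower rank = 10 × 0.200 = 2; upper rank = 10 × 0.800 = 8.
The 2nd smallest replicate is 12.11; the 8th is 16.94.

(12.11, 16.94)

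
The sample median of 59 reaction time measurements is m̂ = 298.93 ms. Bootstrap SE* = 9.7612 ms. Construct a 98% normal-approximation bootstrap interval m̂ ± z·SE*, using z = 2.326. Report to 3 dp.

(276.225, 321.635)

Margin = 2.326 × 9.7612 = 22.7046
Interval: 298.93 ± 22.7046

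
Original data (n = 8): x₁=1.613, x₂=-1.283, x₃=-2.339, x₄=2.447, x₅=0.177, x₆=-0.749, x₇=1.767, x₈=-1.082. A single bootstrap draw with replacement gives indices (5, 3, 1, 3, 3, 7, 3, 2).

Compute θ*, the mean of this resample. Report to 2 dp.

θ* = -0.89

Resample values: 0.177, -2.339, 1.613, -2.339, -2.339, 1.767, -2.339, -1.283.
Mean = (0.177 + (-2.339) + 1.613 + (-2.339) + (-2.339) + 1.767 + (-2.339) + (-1.283)) / 8 = -7.0820 / 8 = -0.89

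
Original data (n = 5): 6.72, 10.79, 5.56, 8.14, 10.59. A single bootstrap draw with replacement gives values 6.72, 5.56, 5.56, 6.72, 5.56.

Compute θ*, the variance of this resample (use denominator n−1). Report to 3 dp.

Mean = 6.0240; sum of squared deviations = 1.6147
s² = 1.6147 / 4 = 0.4037

θ* = 0.404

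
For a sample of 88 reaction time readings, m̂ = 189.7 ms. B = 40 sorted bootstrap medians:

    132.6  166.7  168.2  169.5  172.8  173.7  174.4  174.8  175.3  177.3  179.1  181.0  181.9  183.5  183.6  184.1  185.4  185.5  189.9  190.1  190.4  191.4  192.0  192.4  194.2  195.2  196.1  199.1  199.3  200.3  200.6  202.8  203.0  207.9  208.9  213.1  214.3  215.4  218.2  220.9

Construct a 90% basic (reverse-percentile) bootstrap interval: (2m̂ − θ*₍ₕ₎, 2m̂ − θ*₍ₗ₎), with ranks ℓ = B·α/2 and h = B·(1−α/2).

Percentile endpoints at ranks 2 and 38: θ*₍2₎ = 166.7, θ*₍38₎ = 215.4.
Basic interval reflects these around m̂:
  lower = 2 × 189.7 − 215.4 = 164.0
  upper = 2 × 189.7 − 166.7 = 212.7

(164.0, 212.7)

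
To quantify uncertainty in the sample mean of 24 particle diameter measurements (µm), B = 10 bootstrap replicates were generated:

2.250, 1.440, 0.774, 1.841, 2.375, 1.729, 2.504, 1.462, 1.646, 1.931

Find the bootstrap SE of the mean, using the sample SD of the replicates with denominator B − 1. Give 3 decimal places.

Bootstrap SE is the standard deviation of the 10 replicate means.
Mean of replicates: (2.250 + 1.440 + 0.774 + 1.841 + 2.375 + 1.729 + 2.504 + 1.462 + 1.646 + 1.931) / 10 = 17.9520 / 10 = 1.7952
Sum of squared deviations: (+0.4548)² + (−0.3552)² + (−1.0212)² + (+0.0458)² + (+0.5798)² + (−0.0662)² + (+0.7088)² + (−0.3332)² + (−0.1492)² + (+0.1358)² = 2.3726
Variance = 2.3726 / 9 = 0.2636
SE* = √0.2636

SE* = 0.513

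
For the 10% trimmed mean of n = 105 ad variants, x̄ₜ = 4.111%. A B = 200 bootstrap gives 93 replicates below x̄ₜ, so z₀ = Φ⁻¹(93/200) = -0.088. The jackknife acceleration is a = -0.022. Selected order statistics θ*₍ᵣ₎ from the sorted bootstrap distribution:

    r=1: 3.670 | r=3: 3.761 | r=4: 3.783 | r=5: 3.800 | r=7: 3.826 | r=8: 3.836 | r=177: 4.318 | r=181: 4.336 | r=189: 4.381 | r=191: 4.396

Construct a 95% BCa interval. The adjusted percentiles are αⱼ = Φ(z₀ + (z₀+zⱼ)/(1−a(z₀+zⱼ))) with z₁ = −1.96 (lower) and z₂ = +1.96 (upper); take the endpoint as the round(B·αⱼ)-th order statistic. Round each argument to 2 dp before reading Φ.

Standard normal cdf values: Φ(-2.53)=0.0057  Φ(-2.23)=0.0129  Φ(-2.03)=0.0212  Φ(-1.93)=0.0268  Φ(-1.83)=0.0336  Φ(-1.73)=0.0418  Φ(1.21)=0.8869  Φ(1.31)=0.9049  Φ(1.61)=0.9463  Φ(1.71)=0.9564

Lower: z₀ + z₁ = -0.088 + (-1.960) = -2.048; 1 − a(z₀+z₁) = 1 − (-0.022)(-2.048) = 0.9549; argument = -0.088 + (-2.048)/0.9549 = -2.2326 → -2.23.
α₁ = Φ(-2.23) = 0.0129; rank = round(200 × 0.0129) = 3; θ*₍3₎ = 3.761.
Upper: z₀ + z₂ = 1.872; 1 − a(z₀+z₂) = 1.0412; argument = 1.7100 → 1.71; α₂ = 0.9564; rank = 191; θ*₍191₎ = 4.396.

(3.761, 4.396)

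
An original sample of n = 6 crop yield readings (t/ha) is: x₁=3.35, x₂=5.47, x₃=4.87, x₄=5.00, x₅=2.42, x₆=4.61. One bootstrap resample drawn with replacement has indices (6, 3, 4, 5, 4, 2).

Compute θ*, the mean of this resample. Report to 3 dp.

θ* = 4.562

Resample values: 4.61, 4.87, 5.00, 2.42, 5.00, 5.47.
Mean = (4.61 + 4.87 + 5.00 + 2.42 + 5.00 + 5.47) / 6 = 27.370 / 6 = 4.562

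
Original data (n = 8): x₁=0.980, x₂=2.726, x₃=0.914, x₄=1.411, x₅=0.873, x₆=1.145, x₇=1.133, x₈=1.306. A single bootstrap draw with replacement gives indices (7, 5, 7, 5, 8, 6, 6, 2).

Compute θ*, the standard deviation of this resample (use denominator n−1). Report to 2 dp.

θ* = 0.60

Resample values: 1.133, 0.873, 1.133, 0.873, 1.306, 1.145, 1.145, 2.726.
Mean = 1.2917; sum of squared deviations = 2.5015
s² = 2.5015 / 7 = 0.3574
s = √0.3574 = 0.60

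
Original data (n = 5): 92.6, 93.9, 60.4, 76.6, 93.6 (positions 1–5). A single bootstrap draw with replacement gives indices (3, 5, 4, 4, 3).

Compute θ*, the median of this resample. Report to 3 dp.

Resample values: 60.4, 93.6, 76.6, 76.6, 60.4.
Sorted: 60.4, 60.4, 76.6, 76.6, 93.6
Median = middle value = 76.600

θ* = 76.600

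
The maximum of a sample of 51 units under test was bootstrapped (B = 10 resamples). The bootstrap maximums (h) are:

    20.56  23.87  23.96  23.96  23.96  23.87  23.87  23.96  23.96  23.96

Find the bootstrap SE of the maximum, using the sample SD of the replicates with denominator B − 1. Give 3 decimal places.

SE* = 1.067

Bootstrap SE is the standard deviation of the 10 replicate maximums.
Mean of replicates: (20.56 + 23.87 + 23.96 + 23.96 + 23.96 + 23.87 + 23.87 + 23.96 + 23.96 + 23.96) / 10 = 235.9300 / 10 = 23.5930
Sum of squared deviations: (−3.0330)² + (+0.2770)² + (+0.3670)² + (+0.3670)² + (+0.3670)² + (+0.2770)² + (+0.2770)² + (+0.3670)² + (+0.3670)² + (+0.3670)² = 10.2374
Variance = 10.2374 / 9 = 1.1375
SE* = √1.1375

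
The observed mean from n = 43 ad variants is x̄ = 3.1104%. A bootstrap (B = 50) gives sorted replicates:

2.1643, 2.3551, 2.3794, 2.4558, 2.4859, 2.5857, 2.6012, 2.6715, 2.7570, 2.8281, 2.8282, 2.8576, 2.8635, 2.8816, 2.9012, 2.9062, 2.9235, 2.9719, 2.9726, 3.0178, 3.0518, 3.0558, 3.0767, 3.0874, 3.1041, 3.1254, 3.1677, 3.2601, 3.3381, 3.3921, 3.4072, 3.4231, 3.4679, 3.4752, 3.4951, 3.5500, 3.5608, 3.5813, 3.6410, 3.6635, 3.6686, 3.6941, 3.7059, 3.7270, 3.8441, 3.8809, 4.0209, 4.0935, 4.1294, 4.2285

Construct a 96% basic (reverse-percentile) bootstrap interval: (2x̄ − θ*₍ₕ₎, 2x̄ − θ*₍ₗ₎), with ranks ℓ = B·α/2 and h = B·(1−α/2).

(2.0914, 4.0565)

Percentile endpoints at ranks 1 and 49: θ*₍1₎ = 2.1643, θ*₍49₎ = 4.1294.
Basic interval reflects these around x̄:
  lower = 2 × 3.1104 − 4.1294 = 2.0914
  upper = 2 × 3.1104 − 2.1643 = 4.0565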